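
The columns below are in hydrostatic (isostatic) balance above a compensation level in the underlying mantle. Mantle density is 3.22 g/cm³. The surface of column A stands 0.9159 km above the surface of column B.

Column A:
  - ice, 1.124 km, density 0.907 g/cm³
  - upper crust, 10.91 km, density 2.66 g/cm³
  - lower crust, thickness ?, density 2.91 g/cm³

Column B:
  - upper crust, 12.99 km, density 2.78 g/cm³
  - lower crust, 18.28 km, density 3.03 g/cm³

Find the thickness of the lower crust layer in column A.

11.1 km

Take the compensation level at the base of the deeper column (depth z_c below the surface of column A) and equate Σ ρ_i t_i down to z_c; mantle fills any gap and the z_c terms cancel.
Column A: 1.124×0.907 + 10.91×2.66 + x×2.91 + (z_c − 12.034 − x)×3.22
Column B: 0.9159×0 + 12.99×2.78 + 18.28×3.03 + (z_c − 0.9159 − 31.27)×3.22
The z_c×3.22 term appears on both sides and cancels. Collect the known terms of each column as K = Σ(ρt)_known − 3.22 × (depth of known layers): K_A = 30.040068 − 3.22×12.034 = −8.709412; K_B = 91.5006 − 3.22×(0.9159 + 31.27) = −12.137998.
Balance: K_A − x×(3.22 − 2.91) = K_B, so x = (K_A − K_B)/(3.22 − 2.91) = 3.42859/0.31 = 11.1 km.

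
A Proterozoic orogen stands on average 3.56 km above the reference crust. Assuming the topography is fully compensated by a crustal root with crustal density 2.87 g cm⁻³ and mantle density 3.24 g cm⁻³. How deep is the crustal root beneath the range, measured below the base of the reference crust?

In Airy isostatic equilibrium: the weight of the topography is balanced by the buoyancy of the root, ρ_c h = (ρ_m − ρ_c) r.
r = h · ρ_c / (ρ_m − ρ_c) = 3.56 km × 2.87 / (3.24 − 2.87) = 27.6 km.

27.6 km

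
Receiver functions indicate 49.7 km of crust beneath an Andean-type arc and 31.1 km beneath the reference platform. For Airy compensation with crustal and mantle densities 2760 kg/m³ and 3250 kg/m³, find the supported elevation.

2.8 km

Excess crust Δ = 49.7 km − 31.1 km = 18.6 km, split between elevation h and root r with h + r = Δ.
Airy balance ρ_c h = (ρ_m − ρ_c) r gives r = h ρ_c/(ρ_m − ρ_c), so h (1 + ρ_c/(ρ_m − ρ_c)) = Δ, i.e. h = Δ (ρ_m − ρ_c)/ρ_m.
h = 18.6 km × 490/3250 = 2.8 km.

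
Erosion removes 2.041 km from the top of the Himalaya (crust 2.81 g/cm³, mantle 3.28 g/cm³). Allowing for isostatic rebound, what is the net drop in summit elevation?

0.292 km

Rebound u = e ρ_c/ρ_m = 2.041 km × 2.81/3.28 = 1.749 km.
Net surface drop = e − u = 2.041 km − 1.749 km = e (ρ_m − ρ_c)/ρ_m = 0.292 km.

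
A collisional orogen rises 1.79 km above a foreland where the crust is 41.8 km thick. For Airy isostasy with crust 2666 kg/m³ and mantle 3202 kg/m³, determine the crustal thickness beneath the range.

52.5 km

Root depth r = h ρ_c / (ρ_m − ρ_c) = 1.79 km × 2666 / 536 = 8.903 km.
Total thickness = T + h + r = 41.8 km + 1.79 km + 8.903 km = 52.5 km.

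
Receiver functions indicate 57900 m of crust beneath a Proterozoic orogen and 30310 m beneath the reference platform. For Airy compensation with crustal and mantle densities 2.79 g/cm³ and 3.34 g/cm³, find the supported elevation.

4540 m

Excess crust Δ = 57900 m − 30310 m = 27590 m, split between elevation h and root r with h + r = Δ.
Airy balance ρ_c h = (ρ_m − ρ_c) r gives r = h ρ_c/(ρ_m − ρ_c), so h (1 + ρ_c/(ρ_m − ρ_c)) = Δ, i.e. h = Δ (ρ_m − ρ_c)/ρ_m.
h = 27590 m × 0.55/3.34 = 4540 m.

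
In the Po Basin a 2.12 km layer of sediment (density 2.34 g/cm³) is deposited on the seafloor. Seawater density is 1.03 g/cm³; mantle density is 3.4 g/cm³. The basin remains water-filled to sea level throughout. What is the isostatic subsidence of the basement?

Submarine loading: the sediment displaces seawater, and the subsidence is in turn flooded, so s (ρ_m − ρ_w) = t (ρ_sed − ρ_w).
s = 2.12 km × (2.34 − 1.03) / (3.4 − 1.03) = 1.17 km.

1.17 km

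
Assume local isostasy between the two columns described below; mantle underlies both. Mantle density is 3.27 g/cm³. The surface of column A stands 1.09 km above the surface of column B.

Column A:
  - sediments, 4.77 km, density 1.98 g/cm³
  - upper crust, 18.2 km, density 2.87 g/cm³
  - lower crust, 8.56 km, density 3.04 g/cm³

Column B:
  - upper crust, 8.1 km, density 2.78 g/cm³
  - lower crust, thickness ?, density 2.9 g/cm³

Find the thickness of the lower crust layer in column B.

21.3 km

Take the compensation level at the base of the deeper column (depth z_c below the surface of column A) and equate Σ ρ_i t_i down to z_c; mantle fills any gap and the z_c terms cancel.
Column A: 4.77×1.98 + 18.2×2.87 + 8.56×3.04 + (z_c − 31.53)×3.27
Column B: 1.09×0 + 8.1×2.78 + x×2.9 + (z_c − 1.09 − 8.1 − x)×3.27
The z_c×3.27 term appears on both sides and cancels. Collect the known terms of each column as K = Σ(ρt)_known − 3.27 × (depth of known layers): K_A = 87.701 − 3.27×31.53 = −15.4021; K_B = 22.518 − 3.27×(1.09 + 8.1) = −7.5333.
Balance: K_A = K_B − x×(3.27 − 2.9), so x = (K_B − K_A)/(3.27 − 2.9) = 7.8688/0.37 = 21.3 km.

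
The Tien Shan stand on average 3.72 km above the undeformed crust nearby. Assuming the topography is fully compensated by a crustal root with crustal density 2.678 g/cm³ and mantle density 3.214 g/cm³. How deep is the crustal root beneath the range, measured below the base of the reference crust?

Isostatic balance requires: the weight of the topography is balanced by the buoyancy of the root, ρ_c h = (ρ_m − ρ_c) r.
r = h · ρ_c / (ρ_m − ρ_c) = 3.72 km × 2.678 / (3.214 − 2.678) = 18.6 km.

18.6 km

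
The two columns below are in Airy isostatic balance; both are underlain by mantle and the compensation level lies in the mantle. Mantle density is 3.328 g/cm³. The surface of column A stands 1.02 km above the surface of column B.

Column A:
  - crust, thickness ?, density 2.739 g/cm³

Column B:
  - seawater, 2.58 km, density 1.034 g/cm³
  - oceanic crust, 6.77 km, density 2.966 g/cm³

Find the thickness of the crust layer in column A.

Take the compensation level at the base of the deeper column (depth z_c below the surface of column A) and equate Σ ρ_i t_i down to z_c; mantle fills any gap and the z_c terms cancel.
Column A: x×2.739 + (z_c − 0 − x)×3.328
Column B: 1.02×0 + 2.58×1.034 + 6.77×2.966 + (z_c − 1.02 − 9.35)×3.328
The z_c×3.328 term appears on both sides and cancels. Collect the known terms of each column as K = Σ(ρt)_known − 3.328 × (depth of known layers): K_A = 0 − 3.328×0 = 0; K_B = 22.74754 − 3.328×(1.02 + 9.35) = −11.76382.
Balance: K_A − x×(3.328 − 2.739) = K_B, so x = (K_A − K_B)/(3.328 − 2.739) = 11.7638/0.589 = 20 km.

20 km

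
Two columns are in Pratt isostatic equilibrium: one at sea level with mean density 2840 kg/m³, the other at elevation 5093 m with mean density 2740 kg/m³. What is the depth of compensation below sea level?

ρ_ref D = ρ (D + h) → D (ρ_ref − ρ) = ρ h.
D = ρ h/(ρ_ref − ρ) = 2740 × 5093 m/(2840 − 2740) = 140000 m.

140000 m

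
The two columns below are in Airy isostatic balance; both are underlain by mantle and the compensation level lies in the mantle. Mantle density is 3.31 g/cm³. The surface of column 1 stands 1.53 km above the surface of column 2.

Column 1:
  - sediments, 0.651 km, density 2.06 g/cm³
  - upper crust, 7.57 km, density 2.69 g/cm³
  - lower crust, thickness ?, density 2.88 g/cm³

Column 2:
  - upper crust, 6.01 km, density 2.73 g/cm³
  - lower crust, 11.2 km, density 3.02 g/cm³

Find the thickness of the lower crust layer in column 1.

Take the compensation level at the base of the deeper column (depth z_c below the surface of column 1) and equate Σ ρ_i t_i down to z_c; mantle fills any gap and the z_c terms cancel.
Column 1: 0.651×2.06 + 7.57×2.69 + x×2.88 + (z_c − 8.221 − x)×3.31
Column 2: 1.53×0 + 6.01×2.73 + 11.2×3.02 + (z_c − 1.53 − 17.21)×3.31
The z_c×3.31 term appears on both sides and cancels. Collect the known terms of each column as K = Σ(ρt)_known − 3.31 × (depth of known layers): K_1 = 21.70436 − 3.31×8.221 = −5.50715; K_2 = 50.2313 − 3.31×(1.53 + 17.21) = −11.7981.
Balance: K_1 − x×(3.31 − 2.88) = K_2, so x = (K_1 − K_2)/(3.31 − 2.88) = 6.29095/0.43 = 14.6 km.

14.6 km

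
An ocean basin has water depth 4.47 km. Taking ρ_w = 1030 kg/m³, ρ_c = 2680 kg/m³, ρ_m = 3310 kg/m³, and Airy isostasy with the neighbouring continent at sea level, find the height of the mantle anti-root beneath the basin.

11.7 km

Balancing pressure at the compensation depth: replacing crust with seawater at the top is compensated by replacing crust with mantle at the base: d (ρ_c − ρ_w) = a (ρ_m − ρ_c).
a = d (ρ_c − ρ_w)/(ρ_m − ρ_c) = 4.47 km × 1650/630 = 11.7 km.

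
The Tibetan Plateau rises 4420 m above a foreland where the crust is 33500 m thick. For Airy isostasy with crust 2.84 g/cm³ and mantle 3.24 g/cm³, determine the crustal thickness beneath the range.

Root depth r = h ρ_c / (ρ_m − ρ_c) = 4420 m × 2.84 / 0.4 = 31380 m.
Total thickness = T + h + r = 33500 m + 4420 m + 31380 m = 69300 m.

69300 m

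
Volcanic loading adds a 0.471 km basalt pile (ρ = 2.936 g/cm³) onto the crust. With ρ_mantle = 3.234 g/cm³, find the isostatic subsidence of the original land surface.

Subaerial loading: s = t ρ_load / ρ_m.
s = 0.471 km × 2.936/3.234 = 0.428 km.

0.428 km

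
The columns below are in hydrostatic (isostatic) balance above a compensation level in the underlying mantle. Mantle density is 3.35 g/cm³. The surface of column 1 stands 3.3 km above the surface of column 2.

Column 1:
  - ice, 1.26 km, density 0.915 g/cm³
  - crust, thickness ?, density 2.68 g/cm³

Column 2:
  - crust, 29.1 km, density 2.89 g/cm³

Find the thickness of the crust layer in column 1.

31.9 km

Take the compensation level at the base of the deeper column (depth z_c below the surface of column 1) and equate Σ ρ_i t_i down to z_c; mantle fills any gap and the z_c terms cancel.
Column 1: 1.26×0.915 + x×2.68 + (z_c − 1.26 − x)×3.35
Column 2: 3.3×0 + 29.1×2.89 + (z_c − 3.3 − 29.1)×3.35
The z_c×3.35 term appears on both sides and cancels. Collect the known terms of each column as K = Σ(ρt)_known − 3.35 × (depth of known layers): K_1 = 1.1529 − 3.35×1.26 = −3.0681; K_2 = 84.099 − 3.35×(3.3 + 29.1) = −24.441.
Balance: K_1 − x×(3.35 − 2.68) = K_2, so x = (K_1 − K_2)/(3.35 − 2.68) = 21.3729/0.67 = 31.9 km.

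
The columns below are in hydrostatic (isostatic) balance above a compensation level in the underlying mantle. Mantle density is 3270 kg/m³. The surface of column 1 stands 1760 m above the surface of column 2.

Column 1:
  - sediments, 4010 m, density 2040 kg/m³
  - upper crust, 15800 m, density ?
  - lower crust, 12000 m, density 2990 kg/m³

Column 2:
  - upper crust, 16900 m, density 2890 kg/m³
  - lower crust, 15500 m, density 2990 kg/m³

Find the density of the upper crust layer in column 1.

Take the compensation level at the base of the deeper column (depth z_c below the surface of column 1) and equate Σ ρ_i t_i down to z_c; mantle fills any gap and the z_c terms cancel.
Column 1: 4010×2040 + 15800×ρ + 12000×2990 + (z_c − 31810)×3270
Column 2: 1760×0 + 16900×2890 + 15500×2990 + (z_c − 1760 − 32400)×3270
The z_c×3270 term appears on both sides and cancels. Collect the known terms of each column as K = Σ(ρt)_known − 3270 × (depth of known layers): K_1 = 44060400 − 3270×31810 = −59958300; K_2 = 95186000 − 3270×(1760 + 32400) = −16517200.
Balance: K_1 + 15800×ρ = K_2, so ρ = (K_2 − K_1)/15800 = 43441100/15800 = 2750 kg/m³.

2750 kg/m³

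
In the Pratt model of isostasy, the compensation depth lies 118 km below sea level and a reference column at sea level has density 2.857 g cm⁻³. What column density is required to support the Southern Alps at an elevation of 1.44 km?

2.82 g cm⁻³

Pratt balance: ρ_ref D = ρ (D + h).
ρ = ρ_ref D/(D + h) = 2.857 × 118 km/(118 km + 1.44 km) = 2.82 g cm⁻³.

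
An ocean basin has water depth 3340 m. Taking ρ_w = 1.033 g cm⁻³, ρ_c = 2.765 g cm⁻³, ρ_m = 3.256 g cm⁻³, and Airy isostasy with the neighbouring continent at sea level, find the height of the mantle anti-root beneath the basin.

Equating mass per unit area of the two columns: replacing crust with seawater at the top is compensated by replacing crust with mantle at the base: d (ρ_c − ρ_w) = a (ρ_m − ρ_c).
a = d (ρ_c − ρ_w)/(ρ_m − ρ_c) = 3340 m × 1.732/0.491 = 11800 m.

11800 m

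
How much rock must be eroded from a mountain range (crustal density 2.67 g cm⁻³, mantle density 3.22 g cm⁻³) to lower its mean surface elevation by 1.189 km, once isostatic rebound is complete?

Net drop Δ = e − u = e − e ρ_c/ρ_m = e (ρ_m − ρ_c)/ρ_m.
e = Δ ρ_m/(ρ_m − ρ_c) = 1.189 km × 3.22/0.55 = 6.96 km.

6.96 km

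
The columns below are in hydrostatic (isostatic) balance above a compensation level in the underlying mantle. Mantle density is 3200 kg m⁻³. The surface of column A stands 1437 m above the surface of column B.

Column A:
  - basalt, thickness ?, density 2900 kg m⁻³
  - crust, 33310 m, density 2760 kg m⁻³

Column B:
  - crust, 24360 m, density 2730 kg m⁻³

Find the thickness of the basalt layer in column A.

4640 m

Take the compensation level at the base of the deeper column (depth z_c below the surface of column A) and equate Σ ρ_i t_i down to z_c; mantle fills any gap and the z_c terms cancel.
Column A: x×2900 + 33310×2760 + (z_c − 33310 − x)×3200
Column B: 1437×0 + 24360×2730 + (z_c − 1437 − 24360)×3200
The z_c×3200 term appears on both sides and cancels. Collect the known terms of each column as K = Σ(ρt)_known − 3200 × (depth of known layers): K_A = 91935600 − 3200×33310 = −14656400; K_B = 66502800 − 3200×(1437 + 24360) = −16047600.
Balance: K_A − x×(3200 − 2900) = K_B, so x = (K_A − K_B)/(3200 − 2900) = 1391200/300 = 4640 m.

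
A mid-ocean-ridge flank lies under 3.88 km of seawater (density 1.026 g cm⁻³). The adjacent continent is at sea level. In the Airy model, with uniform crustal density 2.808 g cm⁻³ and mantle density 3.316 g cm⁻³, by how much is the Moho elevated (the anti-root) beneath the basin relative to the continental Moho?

13.6 km

Balancing pressure at the compensation depth: replacing crust with seawater at the top is compensated by replacing crust with mantle at the base: d (ρ_c − ρ_w) = a (ρ_m − ρ_c).
a = d (ρ_c − ρ_w)/(ρ_m − ρ_c) = 3.88 km × 1.782/0.508 = 13.6 km.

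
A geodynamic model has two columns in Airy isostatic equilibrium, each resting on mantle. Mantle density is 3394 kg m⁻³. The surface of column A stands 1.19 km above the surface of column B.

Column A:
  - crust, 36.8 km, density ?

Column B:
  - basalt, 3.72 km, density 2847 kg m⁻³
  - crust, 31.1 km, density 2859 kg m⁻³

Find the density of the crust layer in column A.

2780 kg m⁻³

Take the compensation level at the base of the deeper column (depth z_c below the surface of column A) and equate Σ ρ_i t_i down to z_c; mantle fills any gap and the z_c terms cancel.
Column A: 36.8×ρ + (z_c − 36.8)×3394
Column B: 1.19×0 + 3.72×2847 + 31.1×2859 + (z_c − 1.19 − 34.82)×3394
The z_c×3394 term appears on both sides and cancels. Collect the known terms of each column as K = Σ(ρt)_known − 3394 × (depth of known layers): K_A = 0 − 3394×36.8 = −124899.2; K_B = 99505.74 − 3394×(1.19 + 34.82) = −22712.2.
Balance: K_A + 36.8×ρ = K_B, so ρ = (K_B − K_A)/36.8 = 102187/36.8 = 2780 kg m⁻³.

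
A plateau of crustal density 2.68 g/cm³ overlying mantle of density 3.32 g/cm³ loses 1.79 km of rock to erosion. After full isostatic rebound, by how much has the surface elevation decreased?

0.345 km

Rebound u = e ρ_c/ρ_m = 1.79 km × 2.68/3.32 = 1.445 km.
Net surface drop = e − u = 1.79 km − 1.445 km = e (ρ_m − ρ_c)/ρ_m = 0.345 km.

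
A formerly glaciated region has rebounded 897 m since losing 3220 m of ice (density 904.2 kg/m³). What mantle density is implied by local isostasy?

3250 kg/m³

ρ_m = ρ_ice t / u = 904.2 × 3220 m/897 m = 3250 kg/m³.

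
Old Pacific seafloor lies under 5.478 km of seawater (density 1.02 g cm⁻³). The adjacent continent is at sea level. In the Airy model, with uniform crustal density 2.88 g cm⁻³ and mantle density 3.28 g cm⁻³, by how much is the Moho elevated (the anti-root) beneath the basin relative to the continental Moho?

In Airy isostatic equilibrium: replacing crust with seawater at the top is compensated by replacing crust with mantle at the base: d (ρ_c − ρ_w) = a (ρ_m − ρ_c).
a = d (ρ_c − ρ_w)/(ρ_m − ρ_c) = 5.478 km × 1.86/0.4 = 25.5 km.

25.5 km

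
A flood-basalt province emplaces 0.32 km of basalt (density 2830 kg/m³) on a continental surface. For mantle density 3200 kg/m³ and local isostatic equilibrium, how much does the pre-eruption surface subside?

0.283 km

Subaerial loading: s = t ρ_load / ρ_m.
s = 0.32 km × 2830/3200 = 0.283 km.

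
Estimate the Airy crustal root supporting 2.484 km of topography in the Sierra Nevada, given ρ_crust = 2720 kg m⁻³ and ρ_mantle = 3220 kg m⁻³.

Isostatic balance requires: the weight of the topography is balanced by the buoyancy of the root, ρ_c h = (ρ_m − ρ_c) r.
r = h · ρ_c / (ρ_m − ρ_c) = 2.484 km × 2720 / (3220 − 2720) = 13.5 km.

13.5 km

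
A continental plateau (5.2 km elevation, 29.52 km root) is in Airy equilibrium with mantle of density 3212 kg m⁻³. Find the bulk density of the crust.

ρ_c h = (ρ_m − ρ_c) r → ρ_c (h + r) = ρ_m r → ρ_c = ρ_m r / (h + r).
ρ_c = 3212 × 29.52 km / (5.2 km + 29.52 km) = 2730 kg m⁻³.

2730 kg m⁻³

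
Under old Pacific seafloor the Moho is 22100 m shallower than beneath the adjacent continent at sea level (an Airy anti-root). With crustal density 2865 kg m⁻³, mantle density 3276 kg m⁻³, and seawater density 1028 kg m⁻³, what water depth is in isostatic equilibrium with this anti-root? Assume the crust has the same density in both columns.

Replacing a thickness d of crust by seawater at the top must be balanced by replacing crust with mantle at the base: d (ρ_c − ρ_w) = a (ρ_m − ρ_c).
d = a (ρ_m − ρ_c)/(ρ_c − ρ_w) = 22100 m × 411/1837 = 4940 m.

4940 m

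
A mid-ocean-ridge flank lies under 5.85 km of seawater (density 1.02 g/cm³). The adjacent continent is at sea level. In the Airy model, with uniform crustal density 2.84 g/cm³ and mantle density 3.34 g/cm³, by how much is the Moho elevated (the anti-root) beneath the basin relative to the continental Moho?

For local isostatic compensation: replacing crust with seawater at the top is compensated by replacing crust with mantle at the base: d (ρ_c − ρ_w) = a (ρ_m − ρ_c).
a = d (ρ_c − ρ_w)/(ρ_m − ρ_c) = 5.85 km × 1.82/0.5 = 21.3 km.

21.3 km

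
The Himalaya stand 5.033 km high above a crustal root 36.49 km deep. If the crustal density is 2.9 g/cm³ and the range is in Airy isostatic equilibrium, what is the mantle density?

Airy balance: ρ_c h = (ρ_m − ρ_c) r → ρ_m = ρ_c (1 + h/r).
ρ_m = 2.9 × (1 + 5.033 km/36.49 km) = 3.3 g/cm³.

3.3 g/cm³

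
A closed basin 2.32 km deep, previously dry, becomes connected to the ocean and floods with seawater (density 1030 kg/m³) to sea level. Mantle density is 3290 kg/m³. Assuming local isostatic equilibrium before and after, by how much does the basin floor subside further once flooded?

1.06 km

After flooding the water column is d + s deep. Its weight must equal the weight of mantle displaced by the extra subsidence s: (d + s) ρ_w = s ρ_m.
s = d ρ_w / (ρ_m − ρ_w) = 2.32 km × 1030/(3290 − 1030) = 1.06 km.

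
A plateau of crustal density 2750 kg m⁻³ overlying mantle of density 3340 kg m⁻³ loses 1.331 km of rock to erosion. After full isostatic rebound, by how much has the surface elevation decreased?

0.235 km

Rebound u = e ρ_c/ρ_m = 1.331 km × 2750/3340 = 1.096 km.
Net surface drop = e − u = 1.331 km − 1.096 km = e (ρ_m − ρ_c)/ρ_m = 0.235 km.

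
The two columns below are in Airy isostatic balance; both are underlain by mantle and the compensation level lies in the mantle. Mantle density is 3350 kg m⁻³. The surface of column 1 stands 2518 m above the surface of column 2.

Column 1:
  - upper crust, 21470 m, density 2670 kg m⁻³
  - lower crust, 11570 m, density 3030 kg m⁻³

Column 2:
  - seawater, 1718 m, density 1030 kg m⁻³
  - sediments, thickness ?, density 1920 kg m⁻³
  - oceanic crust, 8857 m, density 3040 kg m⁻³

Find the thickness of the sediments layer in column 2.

2190 m

Take the compensation level at the base of the deeper column (depth z_c below the surface of column 1) and equate Σ ρ_i t_i down to z_c; mantle fills any gap and the z_c terms cancel.
Column 1: 21470×2670 + 11570×3030 + (z_c − 33040)×3350
Column 2: 2518×0 + 1718×1030 + x×1920 + 8857×3040 + (z_c − 2518 − 10575 − x)×3350
The z_c×3350 term appears on both sides and cancels. Collect the known terms of each column as K = Σ(ρt)_known − 3350 × (depth of known layers): K_1 = 92382000 − 3350×33040 = −18302000; K_2 = 28694820 − 3350×(2518 + 10575) = −15166730.
Balance: K_1 = K_2 − x×(3350 − 1920), so x = (K_2 − K_1)/(3350 − 1920) = 3135270/1430 = 2190 m.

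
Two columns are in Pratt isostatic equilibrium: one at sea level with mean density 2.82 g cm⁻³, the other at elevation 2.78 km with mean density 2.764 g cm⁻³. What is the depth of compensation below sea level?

ρ_ref D = ρ (D + h) → D (ρ_ref − ρ) = ρ h.
D = ρ h/(ρ_ref − ρ) = 2.764 × 2.78 km/(2.82 − 2.764) = 137 km.

137 km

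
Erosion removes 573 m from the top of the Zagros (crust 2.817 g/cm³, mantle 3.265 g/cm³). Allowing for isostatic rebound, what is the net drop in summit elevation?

Rebound u = e ρ_c/ρ_m = 573 m × 2.817/3.265 = 494.4 m.
Net surface drop = e − u = 573 m − 494.4 m = e (ρ_m − ρ_c)/ρ_m = 78.6 m.

78.6 m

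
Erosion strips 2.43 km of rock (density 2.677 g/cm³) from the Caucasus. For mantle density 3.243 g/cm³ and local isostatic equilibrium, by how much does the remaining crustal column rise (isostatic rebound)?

Unloading: uplift u = e ρ_c/ρ_m = 2.43 km × 2.677/3.243 = 2.01 km.

2.01 km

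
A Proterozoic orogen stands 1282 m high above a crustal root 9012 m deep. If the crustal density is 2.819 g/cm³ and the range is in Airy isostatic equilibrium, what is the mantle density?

Airy balance: ρ_c h = (ρ_m − ρ_c) r → ρ_m = ρ_c (1 + h/r).
ρ_m = 2.819 × (1 + 1282 m/9012 m) = 3.22 g/cm³.

3.22 g/cm³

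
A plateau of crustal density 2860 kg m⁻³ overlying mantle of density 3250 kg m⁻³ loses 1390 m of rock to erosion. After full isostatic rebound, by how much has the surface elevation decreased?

Rebound u = e ρ_c/ρ_m = 1390 m × 2860/3250 = 1223 m.
Net surface drop = e − u = 1390 m − 1223 m = e (ρ_m − ρ_c)/ρ_m = 167 m.

167 m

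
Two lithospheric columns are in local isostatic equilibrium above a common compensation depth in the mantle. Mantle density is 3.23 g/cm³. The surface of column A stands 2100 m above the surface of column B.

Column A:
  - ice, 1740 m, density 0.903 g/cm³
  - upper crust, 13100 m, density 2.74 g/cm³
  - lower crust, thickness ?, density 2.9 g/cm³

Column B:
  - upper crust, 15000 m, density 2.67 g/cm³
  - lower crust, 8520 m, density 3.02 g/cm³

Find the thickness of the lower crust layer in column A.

Take the compensation level at the base of the deeper column (depth z_c below the surface of column A) and equate Σ ρ_i t_i down to z_c; mantle fills any gap and the z_c terms cancel.
Column A: 1740×0.903 + 13100×2.74 + x×2.9 + (z_c − 14840 − x)×3.23
Column B: 2100×0 + 15000×2.67 + 8520×3.02 + (z_c − 2100 − 23520)×3.23
The z_c×3.23 term appears on both sides and cancels. Collect the known terms of each column as K = Σ(ρt)_known − 3.23 × (depth of known layers): K_A = 37465.22 − 3.23×14840 = −10467.98; K_B = 65780.4 − 3.23×(2100 + 23520) = −16972.2.
Balance: K_A − x×(3.23 − 2.9) = K_B, so x = (K_A − K_B)/(3.23 − 2.9) = 6504.22/0.33 = 19700 m.

19700 m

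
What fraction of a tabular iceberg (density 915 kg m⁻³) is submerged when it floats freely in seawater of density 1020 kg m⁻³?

Submerged fraction = ρ_obj/ρ_fluid = 915/1020 = 0.897.

0.897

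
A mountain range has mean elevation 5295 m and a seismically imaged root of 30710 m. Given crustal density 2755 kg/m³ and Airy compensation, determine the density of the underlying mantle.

3230 kg/m³

Airy balance: ρ_c h = (ρ_m − ρ_c) r → ρ_m = ρ_c (1 + h/r).
ρ_m = 2755 × (1 + 5295 m/30710 m) = 3230 kg/m³.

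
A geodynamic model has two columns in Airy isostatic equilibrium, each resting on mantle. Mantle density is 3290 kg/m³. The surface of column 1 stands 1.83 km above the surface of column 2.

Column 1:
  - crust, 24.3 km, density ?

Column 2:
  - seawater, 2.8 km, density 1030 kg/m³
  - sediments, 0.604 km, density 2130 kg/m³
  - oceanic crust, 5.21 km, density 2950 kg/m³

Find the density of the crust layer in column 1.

2680 kg/m³

Take the compensation level at the base of the deeper column (depth z_c below the surface of column 1) and equate Σ ρ_i t_i down to z_c; mantle fills any gap and the z_c terms cancel.
Column 1: 24.3×ρ + (z_c − 24.3)×3290
Column 2: 1.83×0 + 2.8×1030 + 0.604×2130 + 5.21×2950 + (z_c − 1.83 − 8.614)×3290
The z_c×3290 term appears on both sides and cancels. Collect the known terms of each column as K = Σ(ρt)_known − 3290 × (depth of known layers): K_1 = 0 − 3290×24.3 = −79947; K_2 = 19540.02 − 3290×(1.83 + 8.614) = −14820.74.
Balance: K_1 + 24.3×ρ = K_2, so ρ = (K_2 − K_1)/24.3 = 65126.3/24.3 = 2680 kg/m³.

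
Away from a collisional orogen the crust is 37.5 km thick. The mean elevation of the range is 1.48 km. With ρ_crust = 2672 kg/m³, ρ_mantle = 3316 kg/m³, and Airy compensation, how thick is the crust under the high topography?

45.1 km

Root depth r = h ρ_c / (ρ_m − ρ_c) = 1.48 km × 2672 / 644 = 6.141 km.
Total thickness = T + h + r = 37.5 km + 1.48 km + 6.141 km = 45.1 km.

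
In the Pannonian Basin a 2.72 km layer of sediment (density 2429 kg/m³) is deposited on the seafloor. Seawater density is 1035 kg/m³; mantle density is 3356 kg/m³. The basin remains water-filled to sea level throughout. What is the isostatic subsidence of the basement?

Submarine loading: the sediment displaces seawater, and the subsidence is in turn flooded, so s (ρ_m − ρ_w) = t (ρ_sed − ρ_w).
s = 2.72 km × (2429 − 1035) / (3356 − 1035) = 1.63 km.

1.63 km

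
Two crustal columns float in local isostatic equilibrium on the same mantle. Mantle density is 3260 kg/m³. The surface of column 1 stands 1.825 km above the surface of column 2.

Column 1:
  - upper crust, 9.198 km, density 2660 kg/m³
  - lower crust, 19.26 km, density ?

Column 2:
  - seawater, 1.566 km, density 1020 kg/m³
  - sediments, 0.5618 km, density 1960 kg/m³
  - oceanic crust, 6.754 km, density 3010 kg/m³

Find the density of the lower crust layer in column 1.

2930 kg/m³

Take the compensation level at the base of the deeper column (depth z_c below the surface of column 1) and equate Σ ρ_i t_i down to z_c; mantle fills any gap and the z_c terms cancel.
Column 1: 9.198×2660 + 19.26×ρ + (z_c − 28.458)×3260
Column 2: 1.825×0 + 1.566×1020 + 0.5618×1960 + 6.754×3010 + (z_c − 1.825 − 8.8818)×3260
The z_c×3260 term appears on both sides and cancels. Collect the known terms of each column as K = Σ(ρt)_known − 3260 × (depth of known layers): K_1 = 24466.68 − 3260×28.458 = −68306.4; K_2 = 23027.988 − 3260×(1.825 + 8.8818) = −11876.18.
Balance: K_1 + 19.26×ρ = K_2, so ρ = (K_2 − K_1)/19.26 = 56430.2/19.26 = 2930 kg/m³.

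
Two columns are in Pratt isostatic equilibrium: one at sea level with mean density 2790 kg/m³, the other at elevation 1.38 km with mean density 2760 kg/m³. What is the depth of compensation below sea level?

127 km

ρ_ref D = ρ (D + h) → D (ρ_ref − ρ) = ρ h.
D = ρ h/(ρ_ref − ρ) = 2760 × 1.38 km/(2790 − 2760) = 127 km.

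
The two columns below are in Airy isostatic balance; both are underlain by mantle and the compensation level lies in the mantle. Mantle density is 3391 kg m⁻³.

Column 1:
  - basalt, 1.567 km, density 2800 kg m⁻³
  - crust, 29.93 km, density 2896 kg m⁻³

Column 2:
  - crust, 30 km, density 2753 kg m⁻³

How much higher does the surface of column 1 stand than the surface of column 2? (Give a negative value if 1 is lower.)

−1 km

For any compensation level in the mantle, the mantle terms cancel and isostasy reduces to e = (Σt_1 − Σt_2) − (Σ(ρt)_1 − Σ(ρt)_2) / ρ_m.
Σt_1 = 31.497 km; Σt_2 = 30 km; Σ(ρt)_1 = 91064.88; Σ(ρt)_2 = 82590 (in km·kg m⁻³).
e = (31.497 − 30) − (91064.88 − 82590) / 3391 = −1 km.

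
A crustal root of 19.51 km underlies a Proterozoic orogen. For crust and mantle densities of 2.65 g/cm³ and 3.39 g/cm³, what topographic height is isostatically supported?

By Archimedes' principle applied to the lithosphere: ρ_c h = (ρ_m − ρ_c) r.
h = r (ρ_m − ρ_c) / ρ_c = 19.51 km × (3.39 − 2.65) / 2.65 = 5.45 km.

5.45 km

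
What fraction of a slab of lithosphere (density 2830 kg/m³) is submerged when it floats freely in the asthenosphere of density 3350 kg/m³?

Submerged fraction = ρ_obj/ρ_fluid = 2830/3350 = 84.5%.

84.5%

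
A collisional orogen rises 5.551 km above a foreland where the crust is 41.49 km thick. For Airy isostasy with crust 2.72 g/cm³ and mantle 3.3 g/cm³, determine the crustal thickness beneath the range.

Root depth r = h ρ_c / (ρ_m − ρ_c) = 5.551 km × 2.72 / 0.58 = 26.03 km.
Total thickness = T + h + r = 41.49 km + 5.551 km + 26.03 km = 73.1 km.

73.1 km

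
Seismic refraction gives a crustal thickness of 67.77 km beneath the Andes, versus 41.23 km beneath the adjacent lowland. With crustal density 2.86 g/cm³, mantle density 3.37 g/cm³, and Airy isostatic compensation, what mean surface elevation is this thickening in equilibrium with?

4.02 km

Excess crust Δ = 67.77 km − 41.23 km = 26.54 km, split between elevation h and root r with h + r = Δ.
Airy balance ρ_c h = (ρ_m − ρ_c) r gives r = h ρ_c/(ρ_m − ρ_c), so h (1 + ρ_c/(ρ_m − ρ_c)) = Δ, i.e. h = Δ (ρ_m − ρ_c)/ρ_m.
h = 26.54 km × 0.51/3.37 = 4.02 km.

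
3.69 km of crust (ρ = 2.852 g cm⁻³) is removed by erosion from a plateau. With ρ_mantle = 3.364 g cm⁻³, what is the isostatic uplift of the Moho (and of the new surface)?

3.13 km

Unloading: uplift u = e ρ_c/ρ_m = 3.69 km × 2.852/3.364 = 3.13 km.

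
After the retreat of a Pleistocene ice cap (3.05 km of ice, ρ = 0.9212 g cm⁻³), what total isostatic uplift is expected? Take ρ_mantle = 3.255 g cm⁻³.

Removing the load lets mantle flow back in; uplift u satisfies ρ_ice t = ρ_m u.
u = t ρ_ice/ρ_m = 3.05 km × 0.9212/3.255 = 0.863 km.

0.863 km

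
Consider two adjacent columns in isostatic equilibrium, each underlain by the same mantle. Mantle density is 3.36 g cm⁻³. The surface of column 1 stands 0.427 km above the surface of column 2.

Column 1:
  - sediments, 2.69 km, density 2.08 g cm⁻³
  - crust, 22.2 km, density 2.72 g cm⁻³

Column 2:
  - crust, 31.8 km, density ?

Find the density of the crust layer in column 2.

Take the compensation level at the base of the deeper column (depth z_c below the surface of column 1) and equate Σ ρ_i t_i down to z_c; mantle fills any gap and the z_c terms cancel.
Column 1: 2.69×2.08 + 22.2×2.72 + (z_c − 24.89)×3.36
Column 2: 0.427×0 + 31.8×ρ + (z_c − 0.427 − 31.8)×3.36
The z_c×3.36 term appears on both sides and cancels. Collect the known terms of each column as K = Σ(ρt)_known − 3.36 × (depth of known layers): K_1 = 65.9792 − 3.36×24.89 = −17.6512; K_2 = 0 − 3.36×(0.427 + 31.8) = −108.28272.
Balance: K_1 = K_2 + 31.8×ρ, so ρ = (K_1 − K_2)/31.8 = 90.6315/31.8 = 2.85 g cm⁻³.

2.85 g cm⁻³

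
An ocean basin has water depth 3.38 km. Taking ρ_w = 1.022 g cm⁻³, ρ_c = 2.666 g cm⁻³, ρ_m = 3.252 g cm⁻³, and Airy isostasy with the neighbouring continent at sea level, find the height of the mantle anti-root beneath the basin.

By Archimedes' principle applied to the lithosphere: replacing crust with seawater at the top is compensated by replacing crust with mantle at the base: d (ρ_c − ρ_w) = a (ρ_m − ρ_c).
a = d (ρ_c − ρ_w)/(ρ_m − ρ_c) = 3.38 km × 1.644/0.586 = 9.48 km.

9.48 km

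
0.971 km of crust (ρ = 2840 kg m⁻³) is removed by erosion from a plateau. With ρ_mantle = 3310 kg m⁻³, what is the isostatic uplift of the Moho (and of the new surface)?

0.833 km

Unloading: uplift u = e ρ_c/ρ_m = 0.971 km × 2840/3310 = 0.833 km.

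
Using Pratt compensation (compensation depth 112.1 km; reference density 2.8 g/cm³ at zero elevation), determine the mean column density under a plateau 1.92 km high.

Pratt balance: ρ_ref D = ρ (D + h).
ρ = ρ_ref D/(D + h) = 2.8 × 112.1 km/(112.1 km + 1.92 km) = 2.75 g/cm³.

2.75 g/cm³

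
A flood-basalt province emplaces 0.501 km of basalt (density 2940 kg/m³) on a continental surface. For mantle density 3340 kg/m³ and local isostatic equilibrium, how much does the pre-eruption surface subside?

0.441 km

Subaerial loading: s = t ρ_load / ρ_m.
s = 0.501 km × 2940/3340 = 0.441 km.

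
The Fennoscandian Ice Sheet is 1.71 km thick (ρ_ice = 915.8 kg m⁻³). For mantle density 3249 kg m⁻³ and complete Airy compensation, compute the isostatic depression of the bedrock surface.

0.482 km

For local isostatic compensation: the ice load ρ_ice t is balanced by mantle displaced below, ρ_m s.
s = t ρ_ice / ρ_m = 1.71 km × 915.8/3249 = 0.482 km.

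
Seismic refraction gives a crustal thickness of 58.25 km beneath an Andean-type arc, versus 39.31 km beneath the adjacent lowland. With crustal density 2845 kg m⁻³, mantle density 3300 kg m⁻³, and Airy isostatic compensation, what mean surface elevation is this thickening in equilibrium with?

2.61 km

Excess crust Δ = 58.25 km − 39.31 km = 18.94 km, split between elevation h and root r with h + r = Δ.
Airy balance ρ_c h = (ρ_m − ρ_c) r gives r = h ρ_c/(ρ_m − ρ_c), so h (1 + ρ_c/(ρ_m − ρ_c)) = Δ, i.e. h = Δ (ρ_m − ρ_c)/ρ_m.
h = 18.94 km × 455/3300 = 2.61 km.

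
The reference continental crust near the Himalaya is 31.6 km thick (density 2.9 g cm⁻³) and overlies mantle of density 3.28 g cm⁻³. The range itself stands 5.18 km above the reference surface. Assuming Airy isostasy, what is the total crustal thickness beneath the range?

76.3 km

Root depth r = h ρ_c / (ρ_m − ρ_c) = 5.18 km × 2.9 / 0.38 = 39.53 km.
Total thickness = T + h + r = 31.6 km + 5.18 km + 39.53 km = 76.3 km.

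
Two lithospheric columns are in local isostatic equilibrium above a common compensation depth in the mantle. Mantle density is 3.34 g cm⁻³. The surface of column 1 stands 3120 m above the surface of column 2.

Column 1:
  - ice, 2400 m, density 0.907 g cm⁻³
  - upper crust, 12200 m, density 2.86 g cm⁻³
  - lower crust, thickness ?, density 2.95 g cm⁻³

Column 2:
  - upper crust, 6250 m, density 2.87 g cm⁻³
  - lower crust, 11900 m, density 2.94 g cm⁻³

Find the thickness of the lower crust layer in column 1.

16500 m

Take the compensation level at the base of the deeper column (depth z_c below the surface of column 1) and equate Σ ρ_i t_i down to z_c; mantle fills any gap and the z_c terms cancel.
Column 1: 2400×0.907 + 12200×2.86 + x×2.95 + (z_c − 14600 − x)×3.34
Column 2: 3120×0 + 6250×2.87 + 11900×2.94 + (z_c − 3120 − 18150)×3.34
The z_c×3.34 term appears on both sides and cancels. Collect the known terms of each column as K = Σ(ρt)_known − 3.34 × (depth of known layers): K_1 = 37068.8 − 3.34×14600 = −11695.2; K_2 = 52923.5 − 3.34×(3120 + 18150) = −18118.3.
Balance: K_1 − x×(3.34 − 2.95) = K_2, so x = (K_1 − K_2)/(3.34 − 2.95) = 6423.1/0.39 = 16500 m.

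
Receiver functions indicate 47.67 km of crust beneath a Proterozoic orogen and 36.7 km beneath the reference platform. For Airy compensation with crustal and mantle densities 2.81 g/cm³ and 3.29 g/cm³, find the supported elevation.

1.6 km

Excess crust Δ = 47.67 km − 36.7 km = 10.97 km, split between elevation h and root r with h + r = Δ.
Airy balance ρ_c h = (ρ_m − ρ_c) r gives r = h ρ_c/(ρ_m − ρ_c), so h (1 + ρ_c/(ρ_m − ρ_c)) = Δ, i.e. h = Δ (ρ_m − ρ_c)/ρ_m.
h = 10.97 km × 0.48/3.29 = 1.6 km.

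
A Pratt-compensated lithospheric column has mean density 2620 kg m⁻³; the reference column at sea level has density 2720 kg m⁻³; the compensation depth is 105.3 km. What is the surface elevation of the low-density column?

ρ_ref D = ρ (D + h) → h = D (ρ_ref − ρ)/ρ.
h = 105.3 km × (2720 − 2620)/2620 = 4.02 km.

4.02 km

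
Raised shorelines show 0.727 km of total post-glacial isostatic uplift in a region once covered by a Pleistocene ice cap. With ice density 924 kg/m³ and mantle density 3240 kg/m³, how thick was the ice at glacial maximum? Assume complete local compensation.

2.55 km

u = t ρ_ice/ρ_m → t = u ρ_m/ρ_ice = 0.727 km × 3240/924 = 2.55 km.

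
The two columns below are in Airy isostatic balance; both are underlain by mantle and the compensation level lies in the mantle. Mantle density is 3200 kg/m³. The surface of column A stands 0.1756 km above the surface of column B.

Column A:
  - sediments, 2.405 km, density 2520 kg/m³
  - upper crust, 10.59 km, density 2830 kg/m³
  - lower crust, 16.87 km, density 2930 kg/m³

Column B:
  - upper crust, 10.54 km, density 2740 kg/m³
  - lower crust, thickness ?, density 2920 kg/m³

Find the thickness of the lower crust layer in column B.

Take the compensation level at the base of the deeper column (depth z_c below the surface of column A) and equate Σ ρ_i t_i down to z_c; mantle fills any gap and the z_c terms cancel.
Column A: 2.405×2520 + 10.59×2830 + 16.87×2930 + (z_c − 29.865)×3200
Column B: 0.1756×0 + 10.54×2740 + x×2920 + (z_c − 0.1756 − 10.54 − x)×3200
The z_c×3200 term appears on both sides and cancels. Collect the known terms of each column as K = Σ(ρt)_known − 3200 × (depth of known layers): K_A = 85459.4 − 3200×29.865 = −10108.6; K_B = 28879.6 − 3200×(0.1756 + 10.54) = −5410.32.
Balance: K_A = K_B − x×(3200 − 2920), so x = (K_B − K_A)/(3200 − 2920) = 4698.28/280 = 16.8 km.

16.8 km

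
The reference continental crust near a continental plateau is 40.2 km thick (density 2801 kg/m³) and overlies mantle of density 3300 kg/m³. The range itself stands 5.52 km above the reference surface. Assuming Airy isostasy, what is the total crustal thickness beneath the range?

76.7 km

Root depth r = h ρ_c / (ρ_m − ρ_c) = 5.52 km × 2801 / 499 = 30.99 km.
Total thickness = T + h + r = 40.2 km + 5.52 km + 30.99 km = 76.7 km.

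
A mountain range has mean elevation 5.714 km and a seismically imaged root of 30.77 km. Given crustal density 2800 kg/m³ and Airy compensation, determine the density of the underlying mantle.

3320 kg/m³

Airy balance: ρ_c h = (ρ_m − ρ_c) r → ρ_m = ρ_c (1 + h/r).
ρ_m = 2800 × (1 + 5.714 km/30.77 km) = 3320 kg/m³.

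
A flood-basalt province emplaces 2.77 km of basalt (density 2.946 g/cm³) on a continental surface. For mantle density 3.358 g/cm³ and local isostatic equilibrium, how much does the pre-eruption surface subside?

2.43 km

Subaerial loading: s = t ρ_load / ρ_m.
s = 2.77 km × 2.946/3.358 = 2.43 km.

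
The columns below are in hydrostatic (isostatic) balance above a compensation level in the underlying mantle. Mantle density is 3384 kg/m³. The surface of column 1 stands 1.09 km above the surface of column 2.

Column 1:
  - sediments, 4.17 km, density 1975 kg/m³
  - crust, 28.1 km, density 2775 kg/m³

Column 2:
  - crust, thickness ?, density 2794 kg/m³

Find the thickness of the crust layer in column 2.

32.7 km

Take the compensation level at the base of the deeper column (depth z_c below the surface of column 1) and equate Σ ρ_i t_i down to z_c; mantle fills any gap and the z_c terms cancel.
Column 1: 4.17×1975 + 28.1×2775 + (z_c − 32.27)×3384
Column 2: 1.09×0 + x×2794 + (z_c − 1.09 − 0 − x)×3384
The z_c×3384 term appears on both sides and cancels. Collect the known terms of each column as K = Σ(ρt)_known − 3384 × (depth of known layers): K_1 = 86213.25 − 3384×32.27 = −22988.43; K_2 = 0 − 3384×(1.09 + 0) = −3688.56.
Balance: K_1 = K_2 − x×(3384 − 2794), so x = (K_2 − K_1)/(3384 − 2794) = 19299.9/590 = 32.7 km.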